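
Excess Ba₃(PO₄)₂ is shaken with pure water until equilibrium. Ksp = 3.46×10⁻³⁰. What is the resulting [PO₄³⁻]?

Ba₃(PO₄)₂(s) ⇌ 3 Ba²⁺(aq) + 2 PO₄³⁻(aq)
With molar solubility s: [Ba²⁺] = 3s, [PO₄³⁻] = 2s.
Ksp = [Ba²⁺]^3[PO₄³⁻]^2 = (3s)^3 · (2s)^2 = 108s^5 = 3.46×10⁻³⁰
s = 5.02×10⁻⁷ mol/L
[PO₄³⁻] = 2s = 1.00×10⁻⁶ mol/L

1.00×10⁻⁶ M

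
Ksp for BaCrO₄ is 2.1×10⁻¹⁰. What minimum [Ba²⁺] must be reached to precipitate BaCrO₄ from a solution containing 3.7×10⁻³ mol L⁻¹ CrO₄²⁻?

5.7×10⁻⁸ M

Precipitation of each salt begins when its ion product equals Ksp.
BaCrO₄(s) ⇌ Ba²⁺(aq) + CrO₄²⁻(aq)
Ksp = [Ba²⁺][CrO₄²⁻] = [Ba²⁺](3.7×10⁻³)
[Ba²⁺] = 2.1×10⁻¹⁰ / (3.7×10⁻³) = 5.7×10⁻⁸
[Ba²⁺] = 5.7×10⁻⁸ mol L⁻¹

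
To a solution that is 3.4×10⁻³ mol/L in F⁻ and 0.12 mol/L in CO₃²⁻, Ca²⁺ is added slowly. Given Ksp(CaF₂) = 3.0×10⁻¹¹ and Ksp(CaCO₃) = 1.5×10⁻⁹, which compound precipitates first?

CaCO₃

Each salt precipitates once Q = Ksp for that salt.
For CaF₂: [Ca²⁺] = (Ksp/[F⁻]^2) = 2.6×10⁻⁶ mol/L
For CaCO₃: [Ca²⁺] = (Ksp/[CO₃²⁻]) = 1.3×10⁻⁸ mol/L
Since CaCO₃ needs less Ca²⁺ to reach saturation, it precipitates first.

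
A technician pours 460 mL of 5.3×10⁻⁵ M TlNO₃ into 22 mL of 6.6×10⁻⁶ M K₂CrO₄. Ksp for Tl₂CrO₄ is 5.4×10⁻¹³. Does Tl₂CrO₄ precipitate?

After mixing, V = 460 mL + 22 mL = 482 mL.
[Tl⁺] = (5.3×10⁻⁵)(460)/482 = 5.1×10⁻⁵ M
[CrO₄²⁻] = (6.6×10⁻⁶)(22)/482 = 3.0×10⁻⁷ M
Q = [Tl⁺]^2[CrO₄²⁻] = 7.7×10⁻¹⁶
Q < Ksp (7.7×10⁻¹⁶ vs 5.4×10⁻¹³); the solution remains unsaturated and no precipitate forms.

No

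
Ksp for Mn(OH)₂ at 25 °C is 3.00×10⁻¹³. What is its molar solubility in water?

Mn(OH)₂(s) ⇌ Mn²⁺(aq) + 2 OH⁻(aq)
Let s be the molar solubility. Then [Mn²⁺] = s and [OH⁻] = 2s.
Ksp = [Mn²⁺][OH⁻]^2 = s · (2s)^2 = 4s^3
4s^3 = 3.00×10⁻¹³  ⇒  s^3 = 7.50×10⁻¹⁴
Taking the 3rd root, s = 4.22×10⁻⁵ M.

4.22×10⁻⁵ M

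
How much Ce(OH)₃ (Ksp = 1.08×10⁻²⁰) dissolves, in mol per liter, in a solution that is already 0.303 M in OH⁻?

3.88×10⁻¹⁹ M

Ce(OH)₃(s) ⇌ Ce³⁺(aq) + 3 OH⁻(aq)
With OH⁻ already at 0.303 M and s small, take [OH⁻] ≈ 0.303 M and [Ce³⁺] = s.
Ksp = [Ce³⁺][OH⁻]^3 = s(0.303)^3
s = 1.08×10⁻²⁰ / (0.303)^3 = 3.88×10⁻¹⁹
s = 3.88×10⁻¹⁹ M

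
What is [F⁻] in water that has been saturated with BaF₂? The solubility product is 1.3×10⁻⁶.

BaF₂(s) ⇌ Ba²⁺(aq) + 2 F⁻(aq)
Call the molar solubility s, so that [Ba²⁺] = s and [F⁻] = 2s.
Ksp = [Ba²⁺][F⁻]^2 = s · (2s)^2 = 4s^3 = 1.3×10⁻⁶
s = 6.9×10⁻³ mol/L
[F⁻] = 2s = 1.4×10⁻² mol/L

1.4×10⁻² M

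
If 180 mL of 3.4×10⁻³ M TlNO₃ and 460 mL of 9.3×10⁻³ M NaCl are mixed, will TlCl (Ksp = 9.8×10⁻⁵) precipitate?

The combined volume is 640 mL.
[Tl⁺] = (3.4×10⁻³)(180)/640 = 9.6×10⁻⁴ M
[Cl⁻] = (9.3×10⁻³)(460)/640 = 6.7×10⁻³ M
Q = [Tl⁺][Cl⁻] = 6.4×10⁻⁶
Q = 6.4×10⁻⁶ < Ksp = 9.8×10⁻⁵, so the solution is unsaturated and no precipitate forms.

No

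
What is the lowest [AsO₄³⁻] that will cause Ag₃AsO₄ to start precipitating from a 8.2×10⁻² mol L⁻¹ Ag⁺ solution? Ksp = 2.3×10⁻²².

Precipitation begins when Q = Ksp.
Ag₃AsO₄(s) ⇌ 3 Ag⁺(aq) + AsO₄³⁻(aq)
Ksp = [Ag⁺]^3[AsO₄³⁻] = [AsO₄³⁻](8.2×10⁻²)^3
[AsO₄³⁻] = 2.3×10⁻²² / (8.2×10⁻²)^3 = 4.2×10⁻¹⁹
[AsO₄³⁻] = 4.2×10⁻¹⁹ mol L⁻¹

4.2×10⁻¹⁹ M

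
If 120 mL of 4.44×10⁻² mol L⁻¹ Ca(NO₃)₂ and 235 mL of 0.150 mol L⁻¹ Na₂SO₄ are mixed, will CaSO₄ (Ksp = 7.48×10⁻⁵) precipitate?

The combined volume is 355 mL.
[Ca²⁺] = (4.44×10⁻²)(120)/355 = 1.50×10⁻² mol L⁻¹
[SO₄²⁻] = (0.150)(235)/355 = 9.93×10⁻² mol L⁻¹
Q = [Ca²⁺][SO₄²⁻] = 1.49×10⁻³
Since Q (1.49×10⁻³) exceeds Ksp (7.48×10⁻⁵), CaSO₄ will precipitate.

Yes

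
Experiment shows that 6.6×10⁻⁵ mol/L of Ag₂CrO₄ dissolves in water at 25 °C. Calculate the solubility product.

Ksp = 1.1×10⁻¹²

Ag₂CrO₄(s) ⇌ 2 Ag⁺(aq) + CrO₄²⁻(aq)
For each mole of Ag₂CrO₄ that dissolves per liter, [Ag⁺] = 2s and [CrO₄²⁻] = s; let s denote this solubility.
Ksp = [Ag⁺]^2[CrO₄²⁻] = (2s)^2 · s = 4s^3
Ksp = 4 × (6.6×10⁻⁵)^3 = 1.1×10⁻¹²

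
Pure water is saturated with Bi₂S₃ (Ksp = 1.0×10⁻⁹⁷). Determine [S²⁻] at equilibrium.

Bi₂S₃(s) ⇌ 2 Bi³⁺(aq) + 3 S²⁻(aq)
Call the molar solubility s, so that [Bi³⁺] = 2s and [S²⁻] = 3s.
Ksp = [Bi³⁺]^2[S²⁻]^3 = (2s)^2 · (3s)^3 = 108s^5 = 1.0×10⁻⁹⁷
s = 1.6×10⁻²⁰ M
[S²⁻] = 3s = 4.7×10⁻²⁰ M

4.7×10⁻²⁰ M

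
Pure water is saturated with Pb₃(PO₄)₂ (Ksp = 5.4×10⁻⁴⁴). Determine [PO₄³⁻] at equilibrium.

Pb₃(PO₄)₂(s) ⇌ 3 Pb²⁺(aq) + 2 PO₄³⁻(aq)
Call the molar solubility s, so that [Pb²⁺] = 3s and [PO₄³⁻] = 2s.
Ksp = [Pb²⁺]^3[PO₄³⁻]^2 = (3s)^3 · (2s)^2 = 108s^5 = 5.4×10⁻⁴⁴
s = 8.7×10⁻¹⁰ M
[PO₄³⁻] = 2s = 1.7×10⁻⁹ M

1.7×10⁻⁹ M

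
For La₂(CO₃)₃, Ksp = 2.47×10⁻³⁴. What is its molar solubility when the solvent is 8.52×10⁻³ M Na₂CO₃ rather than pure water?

La₂(CO₃)₃(s) ⇌ 2 La³⁺(aq) + 3 CO₃²⁻(aq)
The solution already contains CO₃²⁻ at 8.52×10⁻³ M. Let s be the molar solubility of La₂(CO₃)₃.
[CO₃²⁻] ≈ 8.52×10⁻³ M (common ion dominates); [La³⁺] = 2s.
Ksp = [La³⁺]^2[CO₃²⁻]^3 = (2s)^2(8.52×10⁻³)^3
(2s)^2 = 2.47×10⁻³⁴ / (8.52×10⁻³)^3 = 3.99×10⁻²⁸
s = 9.99×10⁻¹⁵ M

9.99×10⁻¹⁵ M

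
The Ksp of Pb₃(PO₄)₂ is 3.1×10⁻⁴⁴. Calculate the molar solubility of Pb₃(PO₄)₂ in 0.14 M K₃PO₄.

Pb₃(PO₄)₂(s) ⇌ 3 Pb²⁺(aq) + 2 PO₄³⁻(aq)
With PO₄³⁻ already at 0.14 M and s small, take [PO₄³⁻] ≈ 0.14 M and [Pb²⁺] = 3s.
Ksp = [Pb²⁺]^3[PO₄³⁻]^2 = (3s)^3(0.14)^2
(3s)^3 = 3.1×10⁻⁴⁴ / (0.14)^2 = 1.6×10⁻⁴²
s = 3.9×10⁻¹⁵ M

3.9×10⁻¹⁵ M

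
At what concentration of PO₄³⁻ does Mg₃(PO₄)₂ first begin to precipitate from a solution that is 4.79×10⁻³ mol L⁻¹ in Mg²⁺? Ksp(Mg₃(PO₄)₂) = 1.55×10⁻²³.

1.19×10⁻⁸ M

Precipitation begins when Q = Ksp.
Mg₃(PO₄)₂(s) ⇌ 3 Mg²⁺(aq) + 2 PO₄³⁻(aq)
Ksp = [Mg²⁺]^3[PO₄³⁻]^2 = [PO₄³⁻]^2(4.79×10⁻³)^3
[PO₄³⁻]^2 = 1.55×10⁻²³ / (4.79×10⁻³)^3 = 1.41×10⁻¹⁶
[PO₄³⁻] = 1.19×10⁻⁸ mol L⁻¹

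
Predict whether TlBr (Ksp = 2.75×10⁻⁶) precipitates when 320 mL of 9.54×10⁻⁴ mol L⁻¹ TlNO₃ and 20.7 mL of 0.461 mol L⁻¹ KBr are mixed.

The combined volume is 340.7 mL.
[Tl⁺] = (9.54×10⁻⁴)(320)/340.7 = 8.96×10⁻⁴ mol L⁻¹
[Br⁻] = (0.461)(20.7)/340.7 = 2.80×10⁻² mol L⁻¹
Q = [Tl⁺][Br⁻] = 2.51×10⁻⁵
Q = 2.51×10⁻⁵ > Ksp = 2.75×10⁻⁶, so the solution is supersaturated and TlBr precipitates.

Yes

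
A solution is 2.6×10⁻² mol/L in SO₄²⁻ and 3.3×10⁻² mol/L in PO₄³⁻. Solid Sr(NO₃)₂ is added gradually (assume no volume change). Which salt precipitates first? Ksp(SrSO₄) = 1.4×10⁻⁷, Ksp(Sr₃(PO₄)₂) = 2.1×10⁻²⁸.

Precipitation of each salt begins when its ion product equals Ksp.
For SrSO₄: [Sr²⁺] = (Ksp/[SO₄²⁻]) = 5.4×10⁻⁶ mol/L
For Sr₃(PO₄)₂: [Sr²⁺] = (Ksp/[PO₄³⁻]^2)^(1/3) = 5.8×10⁻⁹ mol/L
The smaller threshold [Sr²⁺] is reached first, so Sr₃(PO₄)₂ precipitates first.

Sr₃(PO₄)₂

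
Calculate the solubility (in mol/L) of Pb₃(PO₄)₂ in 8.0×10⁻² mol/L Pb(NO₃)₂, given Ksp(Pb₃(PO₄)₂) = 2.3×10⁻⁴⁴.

3.4×10⁻²¹ M

Pb₃(PO₄)₂(s) ⇌ 3 Pb²⁺(aq) + 2 PO₄³⁻(aq)
With Pb²⁺ already at 8.0×10⁻² mol/L and s small, take [Pb²⁺] ≈ 8.0×10⁻² mol/L and [PO₄³⁻] = 2s.
Ksp = [Pb²⁺]^3[PO₄³⁻]^2 = (8.0×10⁻²)^3(2s)^2
(2s)^2 = 2.3×10⁻⁴⁴ / (8.0×10⁻²)^3 = 4.5×10⁻⁴¹
s = 3.4×10⁻²¹ mol/L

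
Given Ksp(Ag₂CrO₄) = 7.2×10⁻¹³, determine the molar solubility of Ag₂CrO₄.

Ag₂CrO₄(s) ⇌ 2 Ag⁺(aq) + CrO₄²⁻(aq)
Let s be the molar solubility. Then [Ag⁺] = 2s and [CrO₄²⁻] = s.
Ksp = [Ag⁺]^2[CrO₄²⁻] = (2s)^2 · s = 4s^3
4s^3 = 7.2×10⁻¹³  ⇒  s^3 = 1.8×10⁻¹³
Taking the 3rd root, s = 5.6×10⁻⁵ mol/L.

5.6×10⁻⁵ M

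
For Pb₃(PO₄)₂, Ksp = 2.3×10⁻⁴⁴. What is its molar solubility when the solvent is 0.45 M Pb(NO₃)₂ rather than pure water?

Pb₃(PO₄)₂(s) ⇌ 3 Pb²⁺(aq) + 2 PO₄³⁻(aq)
Pb²⁺ is already present at 0.45 M. If s mol/L of Pb₃(PO₄)₂ dissolves, [PO₄³⁻] = 2s while [Pb²⁺] ≈ 0.45 M.
Ksp = [Pb²⁺]^3[PO₄³⁻]^2 = (0.45)^3(2s)^2
(2s)^2 = 2.3×10⁻⁴⁴ / (0.45)^3 = 2.5×10⁻⁴³
s = 2.5×10⁻²² M

2.5×10⁻²² M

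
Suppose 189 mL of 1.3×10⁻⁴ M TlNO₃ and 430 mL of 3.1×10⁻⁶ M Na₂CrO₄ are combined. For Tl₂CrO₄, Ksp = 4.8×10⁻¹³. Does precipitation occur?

No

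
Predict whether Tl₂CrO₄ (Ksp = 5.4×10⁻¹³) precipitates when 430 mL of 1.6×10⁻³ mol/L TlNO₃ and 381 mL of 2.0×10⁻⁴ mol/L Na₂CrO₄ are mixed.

Yes

The combined volume is 811 mL.
[Tl⁺] = (1.6×10⁻³)(430)/811 = 8.5×10⁻⁴ mol/L
[CrO₄²⁻] = (2.0×10⁻⁴)(381)/811 = 9.4×10⁻⁵ mol/L
Q = [Tl⁺]^2[CrO₄²⁻] = 6.8×10⁻¹¹
Q = 6.8×10⁻¹¹ > Ksp = 5.4×10⁻¹³, so the solution is supersaturated and Tl₂CrO₄ precipitates.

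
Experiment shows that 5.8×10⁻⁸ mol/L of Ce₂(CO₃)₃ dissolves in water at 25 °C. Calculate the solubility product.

Ksp = 7.1×10⁻³⁵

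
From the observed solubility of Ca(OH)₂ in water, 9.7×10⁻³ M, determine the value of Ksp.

Ksp = 3.7×10⁻⁶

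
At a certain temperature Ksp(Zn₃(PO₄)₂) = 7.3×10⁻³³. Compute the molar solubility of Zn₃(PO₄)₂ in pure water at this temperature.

1.5×10⁻⁷ M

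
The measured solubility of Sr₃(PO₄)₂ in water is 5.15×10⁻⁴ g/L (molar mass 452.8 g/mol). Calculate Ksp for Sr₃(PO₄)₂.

Ksp = 2.06×10⁻²⁸

s = (5.15×10⁻⁴ g L⁻¹)/(452.8 g mol⁻¹) = 1.1374×10⁻⁶ M
Sr₃(PO₄)₂(s) ⇌ 3 Sr²⁺(aq) + 2 PO₄³⁻(aq)
For each mole of Sr₃(PO₄)₂ that dissolves per liter, [Sr²⁺] = 3s and [PO₄³⁻] = 2s; let s denote this solubility.
Ksp = [Sr²⁺]^3[PO₄³⁻]^2 = (3s)^3 · (2s)^2 = 108s^5
Ksp = 108 × (1.1374×10⁻⁶)^5 = 2.06×10⁻²⁸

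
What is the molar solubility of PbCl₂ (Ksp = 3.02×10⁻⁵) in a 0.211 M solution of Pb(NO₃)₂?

5.98×10⁻³ M

PbCl₂(s) ⇌ Pb²⁺(aq) + 2 Cl⁻(aq)
With Pb²⁺ already at 0.211 M and s small, take [Pb²⁺] ≈ 0.211 M and [Cl⁻] = 2s.
Ksp = [Pb²⁺][Cl⁻]^2 = (0.211)(2s)^2
(2s)^2 = 3.02×10⁻⁵ / (0.211) = 1.43×10⁻⁴
s = 5.98×10⁻³ M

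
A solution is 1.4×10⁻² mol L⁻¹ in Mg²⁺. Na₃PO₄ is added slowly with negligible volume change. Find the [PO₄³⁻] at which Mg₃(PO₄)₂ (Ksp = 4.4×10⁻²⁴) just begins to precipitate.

A salt starts to precipitate once the ion product Q reaches its Ksp.
Mg₃(PO₄)₂(s) ⇌ 3 Mg²⁺(aq) + 2 PO₄³⁻(aq)
Ksp = [Mg²⁺]^3[PO₄³⁻]^2 = [PO₄³⁻]^2(1.4×10⁻²)^3
[PO₄³⁻]^2 = 4.4×10⁻²⁴ / (1.4×10⁻²)^3 = 1.6×10⁻¹⁸
[PO₄³⁻] = 1.3×10⁻⁹ mol L⁻¹

1.3×10⁻⁹ M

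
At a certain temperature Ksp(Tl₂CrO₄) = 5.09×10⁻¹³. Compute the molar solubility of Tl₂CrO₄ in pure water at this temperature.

Tl₂CrO₄(s) ⇌ 2 Tl⁺(aq) + CrO₄²⁻(aq)
Let s be the molar solubility. Then [Tl⁺] = 2s and [CrO₄²⁻] = s.
Ksp = [Tl⁺]^2[CrO₄²⁻] = (2s)^2 · s = 4s^3
4s^3 = 5.09×10⁻¹³  ⇒  s^3 = 1.27×10⁻¹³
s = 5.03×10⁻⁵ mol L⁻¹

5.03×10⁻⁵ M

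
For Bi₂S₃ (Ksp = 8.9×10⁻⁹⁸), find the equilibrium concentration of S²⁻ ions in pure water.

Bi₂S₃(s) ⇌ 2 Bi³⁺(aq) + 3 S²⁻(aq)
Let s be the molar solubility. Then [Bi³⁺] = 2s and [S²⁻] = 3s.
Ksp = [Bi³⁺]^2[S²⁻]^3 = (2s)^2 · (3s)^3 = 108s^5 = 8.9×10⁻⁹⁸
s = 1.5×10⁻²⁰ mol L⁻¹
[S²⁻] = 3s = 4.6×10⁻²⁰ mol L⁻¹

4.6×10⁻²⁰ M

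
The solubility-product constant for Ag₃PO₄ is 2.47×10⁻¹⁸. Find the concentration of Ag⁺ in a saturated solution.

5.22×10⁻⁵ M

Ag₃PO₄(s) ⇌ 3 Ag⁺(aq) + PO₄³⁻(aq)
With molar solubility s: [Ag⁺] = 3s, [PO₄³⁻] = s.
Ksp = [Ag⁺]^3[PO₄³⁻] = (3s)^3 · s = 27s^4 = 2.47×10⁻¹⁸
s = 1.74×10⁻⁵ mol L⁻¹
[Ag⁺] = 3s = 5.22×10⁻⁵ mol L⁻¹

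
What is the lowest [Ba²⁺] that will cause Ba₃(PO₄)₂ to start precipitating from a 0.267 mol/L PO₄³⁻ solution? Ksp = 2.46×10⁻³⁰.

3.26×10⁻¹⁰ M

The threshold for precipitation is Q = Ksp.
Ba₃(PO₄)₂(s) ⇌ 3 Ba²⁺(aq) + 2 PO₄³⁻(aq)
Ksp = [Ba²⁺]^3[PO₄³⁻]^2 = [Ba²⁺]^3(0.267)^2
[Ba²⁺]^3 = 2.46×10⁻³⁰ / (0.267)^2 = 3.45×10⁻²⁹
[Ba²⁺] = 3.26×10⁻¹⁰ mol/L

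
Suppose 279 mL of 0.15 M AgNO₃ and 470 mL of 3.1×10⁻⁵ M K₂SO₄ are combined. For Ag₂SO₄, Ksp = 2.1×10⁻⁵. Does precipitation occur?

No

The combined volume is 749 mL.
[Ag⁺] = (0.15)(279)/749 = 5.6×10⁻² M
[SO₄²⁻] = (3.1×10⁻⁵)(470)/749 = 1.9×10⁻⁵ M
Q = [Ag⁺]^2[SO₄²⁻] = 6.1×10⁻⁸
Since Q (6.1×10⁻⁸) is less than Ksp (2.1×10⁻⁵), no Ag₂SO₄ precipitates.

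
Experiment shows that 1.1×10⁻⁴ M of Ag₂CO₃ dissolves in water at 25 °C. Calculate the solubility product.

Ag₂CO₃(s) ⇌ 2 Ag⁺(aq) + CO₃²⁻(aq)
For each mole of Ag₂CO₃ that dissolves per liter, [Ag⁺] = 2s and [CO₃²⁻] = s; let s denote this solubility.
Ksp = [Ag⁺]^2[CO₃²⁻] = (2s)^2 · s = 4s^3
Ksp = 4 × (1.1×10⁻⁴)^3 = 5.3×10⁻¹²

Ksp = 5.3×10⁻¹²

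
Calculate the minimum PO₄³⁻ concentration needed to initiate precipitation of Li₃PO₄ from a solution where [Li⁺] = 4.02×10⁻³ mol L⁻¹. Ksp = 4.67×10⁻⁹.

7.19×10⁻² M

Each salt precipitates once Q = Ksp for that salt.
Li₃PO₄(s) ⇌ 3 Li⁺(aq) + PO₄³⁻(aq)
Ksp = [Li⁺]^3[PO₄³⁻] = [PO₄³⁻](4.02×10⁻³)^3
[PO₄³⁻] = 4.67×10⁻⁹ / (4.02×10⁻³)^3 = 7.19×10⁻²
[PO₄³⁻] = 7.19×10⁻² mol L⁻¹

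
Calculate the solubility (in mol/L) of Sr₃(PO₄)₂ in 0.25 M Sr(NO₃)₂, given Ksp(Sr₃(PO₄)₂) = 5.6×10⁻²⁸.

Sr₃(PO₄)₂(s) ⇌ 3 Sr²⁺(aq) + 2 PO₄³⁻(aq)
With Sr²⁺ already at 0.25 M and s small, take [Sr²⁺] ≈ 0.25 M and [PO₄³⁻] = 2s.
Ksp = [Sr²⁺]^3[PO₄³⁻]^2 = (0.25)^3(2s)^2
(2s)^2 = 5.6×10⁻²⁸ / (0.25)^3 = 3.6×10⁻²⁶
s = 9.5×10⁻¹⁴ M

9.5×10⁻¹⁴ M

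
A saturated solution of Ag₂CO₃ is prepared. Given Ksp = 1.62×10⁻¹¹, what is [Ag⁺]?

3.19×10⁻⁴ M

Ag₂CO₃(s) ⇌ 2 Ag⁺(aq) + CO₃²⁻(aq)
Call the molar solubility s, so that [Ag⁺] = 2s and [CO₃²⁻] = s.
Ksp = [Ag⁺]^2[CO₃²⁻] = (2s)^2 · s = 4s^3 = 1.62×10⁻¹¹
s = 1.59×10⁻⁴ M
[Ag⁺] = 2s = 3.19×10⁻⁴ M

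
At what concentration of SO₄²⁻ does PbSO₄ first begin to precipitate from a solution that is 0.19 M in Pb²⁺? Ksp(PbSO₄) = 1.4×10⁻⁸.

7.4×10⁻⁸ M

Precipitation of each salt begins when its ion product equals Ksp.
PbSO₄(s) ⇌ Pb²⁺(aq) + SO₄²⁻(aq)
Ksp = [Pb²⁺][SO₄²⁻] = [SO₄²⁻](0.19)
[SO₄²⁻] = 1.4×10⁻⁸ / (0.19) = 7.4×10⁻⁸
[SO₄²⁻] = 7.4×10⁻⁸ M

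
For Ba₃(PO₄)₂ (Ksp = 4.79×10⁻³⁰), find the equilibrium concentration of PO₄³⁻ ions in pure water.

Ba₃(PO₄)₂(s) ⇌ 3 Ba²⁺(aq) + 2 PO₄³⁻(aq)
Call the molar solubility s, so that [Ba²⁺] = 3s and [PO₄³⁻] = 2s.
Ksp = [Ba²⁺]^3[PO₄³⁻]^2 = (3s)^3 · (2s)^2 = 108s^5 = 4.79×10⁻³⁰
s = 5.36×10⁻⁷ mol L⁻¹
[PO₄³⁻] = 2s = 1.07×10⁻⁶ mol L⁻¹

1.07×10⁻⁶ M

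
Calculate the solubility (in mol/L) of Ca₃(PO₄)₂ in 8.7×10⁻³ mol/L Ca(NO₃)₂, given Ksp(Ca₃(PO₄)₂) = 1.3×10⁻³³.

Ca₃(PO₄)₂(s) ⇌ 3 Ca²⁺(aq) + 2 PO₄³⁻(aq)
Ca²⁺ is already present at 8.7×10⁻³ mol/L. If s mol/L of Ca₃(PO₄)₂ dissolves, [PO₄³⁻] = 2s while [Ca²⁺] ≈ 8.7×10⁻³ mol/L.
Ksp = [Ca²⁺]^3[PO₄³⁻]^2 = (8.7×10⁻³)^3(2s)^2
(2s)^2 = 1.3×10⁻³³ / (8.7×10⁻³)^3 = 2.0×10⁻²⁷
s = 2.2×10⁻¹⁴ mol/L

2.2×10⁻¹⁴ M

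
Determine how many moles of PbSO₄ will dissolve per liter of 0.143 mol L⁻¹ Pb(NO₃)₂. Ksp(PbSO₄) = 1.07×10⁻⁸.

7.48×10⁻⁸ M

PbSO₄(s) ⇌ Pb²⁺(aq) + SO₄²⁻(aq)
With Pb²⁺ already at 0.143 mol L⁻¹ and s small, take [Pb²⁺] ≈ 0.143 mol L⁻¹ and [SO₄²⁻] = s.
Ksp = [Pb²⁺][SO₄²⁻] = (0.143)s
s = 1.07×10⁻⁸ / (0.143) = 7.48×10⁻⁸
s = 7.48×10⁻⁸ mol L⁻¹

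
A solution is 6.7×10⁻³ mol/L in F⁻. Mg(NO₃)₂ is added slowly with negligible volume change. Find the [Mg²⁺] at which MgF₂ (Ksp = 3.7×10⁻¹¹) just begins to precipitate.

8.2×10⁻⁷ M

Precipitation begins when Q = Ksp.
MgF₂(s) ⇌ Mg²⁺(aq) + 2 F⁻(aq)
Ksp = [Mg²⁺][F⁻]^2 = [Mg²⁺](6.7×10⁻³)^2
[Mg²⁺] = 3.7×10⁻¹¹ / (6.7×10⁻³)^2 = 8.2×10⁻⁷
[Mg²⁺] = 8.2×10⁻⁷ mol/L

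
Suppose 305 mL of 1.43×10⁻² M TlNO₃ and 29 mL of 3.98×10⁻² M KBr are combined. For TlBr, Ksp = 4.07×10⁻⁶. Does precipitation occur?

Yes

Total volume after mixing = 305 + 29 = 334 mL.
[Tl⁺] = (1.43×10⁻²)(305)/334 = 1.31×10⁻² M
[Br⁻] = (3.98×10⁻²)(29)/334 = 3.46×10⁻³ M
Q = [Tl⁺][Br⁻] = 4.51×10⁻⁵
Q = 4.51×10⁻⁵ > Ksp = 4.07×10⁻⁶, so the solution is supersaturated and TlBr precipitates.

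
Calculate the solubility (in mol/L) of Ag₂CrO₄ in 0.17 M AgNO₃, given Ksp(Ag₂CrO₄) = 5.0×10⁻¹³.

1.7×10⁻¹¹ M

Ag₂CrO₄(s) ⇌ 2 Ag⁺(aq) + CrO₄²⁻(aq)
With Ag⁺ already at 0.17 M and s small, take [Ag⁺] ≈ 0.17 M and [CrO₄²⁻] = s.
Ksp = [Ag⁺]^2[CrO₄²⁻] = (0.17)^2s
s = 5.0×10⁻¹³ / (0.17)^2 = 1.7×10⁻¹¹
s = 1.7×10⁻¹¹ M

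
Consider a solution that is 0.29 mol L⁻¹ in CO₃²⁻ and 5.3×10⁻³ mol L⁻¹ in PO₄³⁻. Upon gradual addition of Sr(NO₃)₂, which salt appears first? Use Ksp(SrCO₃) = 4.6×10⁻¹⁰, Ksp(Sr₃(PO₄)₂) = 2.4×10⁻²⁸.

The threshold for precipitation is Q = Ksp.
For SrCO₃: [Sr²⁺] = (Ksp/[CO₃²⁻]) = 1.6×10⁻⁹ mol L⁻¹
For Sr₃(PO₄)₂: [Sr²⁺] = (Ksp/[PO₄³⁻]^2)^(1/3) = 2.0×10⁻⁸ mol L⁻¹
SrCO₃ requires the lower [Sr²⁺], so it precipitates first.

SrCO₃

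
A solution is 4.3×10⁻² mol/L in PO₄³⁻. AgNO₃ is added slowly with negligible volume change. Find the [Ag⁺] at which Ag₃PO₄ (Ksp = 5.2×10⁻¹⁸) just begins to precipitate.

The threshold for precipitation is Q = Ksp.
Ag₃PO₄(s) ⇌ 3 Ag⁺(aq) + PO₄³⁻(aq)
Ksp = [Ag⁺]^3[PO₄³⁻] = [Ag⁺]^3(4.3×10⁻²)
[Ag⁺]^3 = 5.2×10⁻¹⁸ / (4.3×10⁻²) = 1.2×10⁻¹⁶
[Ag⁺] = 4.9×10⁻⁶ mol/L

4.9×10⁻⁶ M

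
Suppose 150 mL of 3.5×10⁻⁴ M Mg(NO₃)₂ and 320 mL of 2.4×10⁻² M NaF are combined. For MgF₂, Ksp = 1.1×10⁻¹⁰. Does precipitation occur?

Total volume after mixing = 150 + 320 = 470 mL.
[Mg²⁺] = (3.5×10⁻⁴)(150)/470 = 1.1×10⁻⁴ M
[F⁻] = (2.4×10⁻²)(320)/470 = 1.6×10⁻² M
Q = [Mg²⁺][F⁻]^2 = 3.0×10⁻⁸
Q = 3.0×10⁻⁸ > Ksp = 1.1×10⁻¹⁰, so the solution is supersaturated and MgF₂ precipitates.

Yes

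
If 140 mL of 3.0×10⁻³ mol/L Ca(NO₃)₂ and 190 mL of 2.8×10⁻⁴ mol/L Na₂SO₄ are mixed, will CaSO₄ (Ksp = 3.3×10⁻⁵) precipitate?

After mixing, V = 140 mL + 190 mL = 330 mL.
[Ca²⁺] = (3.0×10⁻³)(140)/330 = 1.3×10⁻³ mol/L
[SO₄²⁻] = (2.8×10⁻⁴)(190)/330 = 1.6×10⁻⁴ mol/L
Q = [Ca²⁺][SO₄²⁻] = 2.1×10⁻⁷
Q = 2.1×10⁻⁷ < Ksp = 3.3×10⁻⁵, so the solution is unsaturated and no precipitate forms.

No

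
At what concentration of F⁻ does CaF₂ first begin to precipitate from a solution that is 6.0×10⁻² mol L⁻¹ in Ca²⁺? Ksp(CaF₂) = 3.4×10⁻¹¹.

2.4×10⁻⁵ M

Precipitation of each salt begins when its ion product equals Ksp.
CaF₂(s) ⇌ Ca²⁺(aq) + 2 F⁻(aq)
Ksp = [Ca²⁺][F⁻]^2 = [F⁻]^2(6.0×10⁻²)
[F⁻]^2 = 3.4×10⁻¹¹ / (6.0×10⁻²) = 5.7×10⁻¹⁰
[F⁻] = 2.4×10⁻⁵ mol L⁻¹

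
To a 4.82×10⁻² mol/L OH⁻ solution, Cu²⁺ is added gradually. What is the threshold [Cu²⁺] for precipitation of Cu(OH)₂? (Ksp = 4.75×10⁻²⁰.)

Precipitation begins when Q = Ksp.
Cu(OH)₂(s) ⇌ Cu²⁺(aq) + 2 OH⁻(aq)
Ksp = [Cu²⁺][OH⁻]^2 = [Cu²⁺](4.82×10⁻²)^2
[Cu²⁺] = 4.75×10⁻²⁰ / (4.82×10⁻²)^2 = 2.04×10⁻¹⁷
[Cu²⁺] = 2.04×10⁻¹⁷ mol/L

2.04×10⁻¹⁷ M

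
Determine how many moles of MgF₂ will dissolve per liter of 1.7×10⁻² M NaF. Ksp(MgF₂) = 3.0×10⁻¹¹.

1.0×10⁻⁷ M

MgF₂(s) ⇌ Mg²⁺(aq) + 2 F⁻(aq)
With F⁻ already at 1.7×10⁻² M and s small, take [F⁻] ≈ 1.7×10⁻² M and [Mg²⁺] = s.
Ksp = [Mg²⁺][F⁻]^2 = s(1.7×10⁻²)^2
s = 3.0×10⁻¹¹ / (1.7×10⁻²)^2 = 1.0×10⁻⁷
s = 1.0×10⁻⁷ M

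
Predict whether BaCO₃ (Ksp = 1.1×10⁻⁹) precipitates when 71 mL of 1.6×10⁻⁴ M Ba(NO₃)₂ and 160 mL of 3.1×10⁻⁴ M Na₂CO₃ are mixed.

Yes

After mixing, V = 71 mL + 160 mL = 231 mL.
[Ba²⁺] = (1.6×10⁻⁴)(71)/231 = 4.9×10⁻⁵ M
[CO₃²⁻] = (3.1×10⁻⁴)(160)/231 = 2.1×10⁻⁴ M
Q = [Ba²⁺][CO₃²⁻] = 1.1×10⁻⁸
Because Q > Ksp (1.1×10⁻⁸ vs 1.1×10⁻⁹), a precipitate of BaCO₃ forms.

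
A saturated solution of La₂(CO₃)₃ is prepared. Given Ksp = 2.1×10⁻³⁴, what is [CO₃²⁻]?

2.2×10⁻⁷ M

La₂(CO₃)₃(s) ⇌ 2 La³⁺(aq) + 3 CO₃²⁻(aq)
Call the molar solubility s, so that [La³⁺] = 2s and [CO₃²⁻] = 3s.
Ksp = [La³⁺]^2[CO₃²⁻]^3 = (2s)^2 · (3s)^3 = 108s^5 = 2.1×10⁻³⁴
s = 7.2×10⁻⁸ mol L⁻¹
[CO₃²⁻] = 3s = 2.2×10⁻⁷ mol L⁻¹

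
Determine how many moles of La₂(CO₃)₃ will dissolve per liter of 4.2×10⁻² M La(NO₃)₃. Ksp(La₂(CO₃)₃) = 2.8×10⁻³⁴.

La₂(CO₃)₃(s) ⇌ 2 La³⁺(aq) + 3 CO₃²⁻(aq)
La³⁺ is already present at 4.2×10⁻² M. If s mol/L of La₂(CO₃)₃ dissolves, [CO₃²⁻] = 3s while [La³⁺] ≈ 4.2×10⁻² M.
Ksp = [La³⁺]^2[CO₃²⁻]^3 = (4.2×10⁻²)^2(3s)^3
(3s)^3 = 2.8×10⁻³⁴ / (4.2×10⁻²)^2 = 1.6×10⁻³¹
s = 1.8×10⁻¹¹ M

1.8×10⁻¹¹ M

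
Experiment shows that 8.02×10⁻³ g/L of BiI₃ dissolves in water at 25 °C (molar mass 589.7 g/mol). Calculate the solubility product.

Ksp = 9.24×10⁻¹⁹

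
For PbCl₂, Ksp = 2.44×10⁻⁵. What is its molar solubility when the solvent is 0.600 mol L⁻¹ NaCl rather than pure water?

6.78×10⁻⁵ M

PbCl₂(s) ⇌ Pb²⁺(aq) + 2 Cl⁻(aq)
Let s be the solubility of PbCl₂ here. The common ion gives [Cl⁻] ≈ 0.600 mol L⁻¹, and [Pb²⁺] = s.
Ksp = [Pb²⁺][Cl⁻]^2 = s(0.600)^2
s = 2.44×10⁻⁵ / (0.600)^2 = 6.78×10⁻⁵
s = 6.78×10⁻⁵ mol L⁻¹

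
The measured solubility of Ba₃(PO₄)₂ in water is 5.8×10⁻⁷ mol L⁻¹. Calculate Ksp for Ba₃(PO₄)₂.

Ba₃(PO₄)₂(s) ⇌ 3 Ba²⁺(aq) + 2 PO₄³⁻(aq)
With molar solubility s: [Ba²⁺] = 3s, [PO₄³⁻] = 2s.
Ksp = [Ba²⁺]^3[PO₄³⁻]^2 = (3s)^3 · (2s)^2 = 108s^5
Ksp = 108 × (5.8×10⁻⁷)^5 = 7.1×10⁻³⁰

Ksp = 7.1×10⁻³⁰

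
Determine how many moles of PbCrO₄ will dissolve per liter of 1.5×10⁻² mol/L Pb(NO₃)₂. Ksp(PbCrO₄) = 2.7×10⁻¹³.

PbCrO₄(s) ⇌ Pb²⁺(aq) + CrO₄²⁻(aq)
The solution already contains Pb²⁺ at 1.5×10⁻² mol/L. Let s be the molar solubility of PbCrO₄.
[Pb²⁺] ≈ 1.5×10⁻² mol/L (common ion dominates); [CrO₄²⁻] = s.
Ksp = [Pb²⁺][CrO₄²⁻] = (1.5×10⁻²)s
s = 2.7×10⁻¹³ / (1.5×10⁻²) = 1.8×10⁻¹¹
s = 1.8×10⁻¹¹ mol/L

1.8×10⁻¹¹ M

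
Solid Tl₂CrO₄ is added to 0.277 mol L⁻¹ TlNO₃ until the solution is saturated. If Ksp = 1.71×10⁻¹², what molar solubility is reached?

Tl₂CrO₄(s) ⇌ 2 Tl⁺(aq) + CrO₄²⁻(aq)
Tl⁺ is already present at 0.277 mol L⁻¹. If s mol/L of Tl₂CrO₄ dissolves, [CrO₄²⁻] = s while [Tl⁺] ≈ 0.277 mol L⁻¹.
Ksp = [Tl⁺]^2[CrO₄²⁻] = (0.277)^2s
s = 1.71×10⁻¹² / (0.277)^2 = 2.23×10⁻¹¹
s = 2.23×10⁻¹¹ mol L⁻¹

2.23×10⁻¹¹ M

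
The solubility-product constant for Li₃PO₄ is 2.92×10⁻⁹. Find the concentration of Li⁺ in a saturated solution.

9.67×10⁻³ M

Li₃PO₄(s) ⇌ 3 Li⁺(aq) + PO₄³⁻(aq)
For each mole of Li₃PO₄ that dissolves per liter, [Li⁺] = 3s and [PO₄³⁻] = s; let s denote this solubility.
Ksp = [Li⁺]^3[PO₄³⁻] = (3s)^3 · s = 27s^4 = 2.92×10⁻⁹
s = 3.22×10⁻³ mol L⁻¹
[Li⁺] = 3s = 9.67×10⁻³ mol L⁻¹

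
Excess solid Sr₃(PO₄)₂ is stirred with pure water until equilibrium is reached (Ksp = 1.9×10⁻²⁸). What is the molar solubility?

1.1×10⁻⁶ M

Sr₃(PO₄)₂(s) ⇌ 3 Sr²⁺(aq) + 2 PO₄³⁻(aq)
Call the molar solubility s, so that [Sr²⁺] = 3s and [PO₄³⁻] = 2s.
Ksp = [Sr²⁺]^3[PO₄³⁻]^2 = (3s)^3 · (2s)^2 = 108s^5
108s^5 = 1.9×10⁻²⁸  ⇒  s^5 = 1.8×10⁻³⁰
Taking the 5th root, s = 1.1×10⁻⁶ M.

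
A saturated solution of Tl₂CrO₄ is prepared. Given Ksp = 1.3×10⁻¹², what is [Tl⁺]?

Tl₂CrO₄(s) ⇌ 2 Tl⁺(aq) + CrO₄²⁻(aq)
With molar solubility s: [Tl⁺] = 2s, [CrO₄²⁻] = s.
Ksp = [Tl⁺]^2[CrO₄²⁻] = (2s)^2 · s = 4s^3 = 1.3×10⁻¹²
s = 6.9×10⁻⁵ M
[Tl⁺] = 2s = 1.4×10⁻⁴ M

1.4×10⁻⁴ M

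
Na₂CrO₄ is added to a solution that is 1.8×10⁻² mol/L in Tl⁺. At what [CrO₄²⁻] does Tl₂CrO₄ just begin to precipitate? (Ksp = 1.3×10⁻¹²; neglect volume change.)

A salt starts to precipitate once the ion product Q reaches its Ksp.
Tl₂CrO₄(s) ⇌ 2 Tl⁺(aq) + CrO₄²⁻(aq)
Ksp = [Tl⁺]^2[CrO₄²⁻] = [CrO₄²⁻](1.8×10⁻²)^2
[CrO₄²⁻] = 1.3×10⁻¹² / (1.8×10⁻²)^2 = 4.0×10⁻⁹
[CrO₄²⁻] = 4.0×10⁻⁹ mol/L

4.0×10⁻⁹ M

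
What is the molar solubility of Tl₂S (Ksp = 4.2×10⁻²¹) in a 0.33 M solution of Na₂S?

Tl₂S(s) ⇌ 2 Tl⁺(aq) + S²⁻(aq)
The solution already contains S²⁻ at 0.33 M. Let s be the molar solubility of Tl₂S.
[S²⁻] ≈ 0.33 M (common ion dominates); [Tl⁺] = 2s.
Ksp = [Tl⁺]^2[S²⁻] = (2s)^2(0.33)
(2s)^2 = 4.2×10⁻²¹ / (0.33) = 1.3×10⁻²⁰
s = 5.6×10⁻¹¹ M

5.6×10⁻¹¹ M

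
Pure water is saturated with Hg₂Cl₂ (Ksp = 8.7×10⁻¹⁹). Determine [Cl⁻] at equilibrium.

Hg₂Cl₂(s) ⇌ Hg₂²⁺(aq) + 2 Cl⁻(aq)
For each mole of Hg₂Cl₂ that dissolves per liter, [Hg₂²⁺] = s and [Cl⁻] = 2s; let s denote this solubility.
Ksp = [Hg₂²⁺][Cl⁻]^2 = s · (2s)^2 = 4s^3 = 8.7×10⁻¹⁹
s = 6.0×10⁻⁷ M
[Cl⁻] = 2s = 1.2×10⁻⁶ M

1.2×10⁻⁶ M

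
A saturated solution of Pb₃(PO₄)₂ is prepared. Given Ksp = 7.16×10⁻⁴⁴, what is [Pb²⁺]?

2.76×10⁻⁹ M

Pb₃(PO₄)₂(s) ⇌ 3 Pb²⁺(aq) + 2 PO₄³⁻(aq)
For each mole of Pb₃(PO₄)₂ that dissolves per liter, [Pb²⁺] = 3s and [PO₄³⁻] = 2s; let s denote this solubility.
Ksp = [Pb²⁺]^3[PO₄³⁻]^2 = (3s)^3 · (2s)^2 = 108s^5 = 7.16×10⁻⁴⁴
s = 9.21×10⁻¹⁰ M
[Pb²⁺] = 3s = 2.76×10⁻⁹ M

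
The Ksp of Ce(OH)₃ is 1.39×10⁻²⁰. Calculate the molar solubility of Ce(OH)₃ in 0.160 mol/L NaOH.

3.39×10⁻¹⁸ M

Ce(OH)₃(s) ⇌ Ce³⁺(aq) + 3 OH⁻(aq)
With OH⁻ already at 0.160 mol/L and s small, take [OH⁻] ≈ 0.160 mol/L and [Ce³⁺] = s.
Ksp = [Ce³⁺][OH⁻]^3 = s(0.160)^3
s = 1.39×10⁻²⁰ / (0.160)^3 = 3.39×10⁻¹⁸
s = 3.39×10⁻¹⁸ mol/L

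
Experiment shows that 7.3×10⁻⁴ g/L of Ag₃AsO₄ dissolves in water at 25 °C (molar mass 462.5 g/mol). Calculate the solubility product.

s = (7.3×10⁻⁴ g L⁻¹)/(462.5 g mol⁻¹) = 1.578×10⁻⁶ M
Ag₃AsO₄(s) ⇌ 3 Ag⁺(aq) + AsO₄³⁻(aq)
If s mol/L of Ag₃AsO₄ dissolves, [Ag⁺] = 3s and [AsO₄³⁻] = s.
Ksp = [Ag⁺]^3[AsO₄³⁻] = (3s)^3 · s = 27s^4
Ksp = 27 × (1.578×10⁻⁶)^4 = 1.7×10⁻²²

Ksp = 1.7×10⁻²²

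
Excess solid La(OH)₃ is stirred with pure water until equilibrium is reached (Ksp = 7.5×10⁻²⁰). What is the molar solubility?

7.3×10⁻⁶ M

La(OH)₃(s) ⇌ La³⁺(aq) + 3 OH⁻(aq)
Call the molar solubility s, so that [La³⁺] = s and [OH⁻] = 3s.
Ksp = [La³⁺][OH⁻]^3 = s · (3s)^3 = 27s^4
27s^4 = 7.5×10⁻²⁰  ⇒  s^4 = 2.8×10⁻²¹
s = 7.3×10⁻⁶ mol/L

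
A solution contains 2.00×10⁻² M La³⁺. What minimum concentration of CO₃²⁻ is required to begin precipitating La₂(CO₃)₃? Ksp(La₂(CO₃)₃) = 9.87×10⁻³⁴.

A salt starts to precipitate once the ion product Q reaches its Ksp.
La₂(CO₃)₃(s) ⇌ 2 La³⁺(aq) + 3 CO₃²⁻(aq)
Ksp = [La³⁺]^2[CO₃²⁻]^3 = [CO₃²⁻]^3(2.00×10⁻²)^2
[CO₃²⁻]^3 = 9.87×10⁻³⁴ / (2.00×10⁻²)^2 = 2.47×10⁻³⁰
[CO₃²⁻] = 1.35×10⁻¹⁰ M

1.35×10⁻¹⁰ M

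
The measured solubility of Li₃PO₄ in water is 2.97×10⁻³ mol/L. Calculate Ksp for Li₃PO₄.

Ksp = 2.10×10⁻⁹

Li₃PO₄(s) ⇌ 3 Li⁺(aq) + PO₄³⁻(aq)
With molar solubility s: [Li⁺] = 3s, [PO₄³⁻] = s.
Ksp = [Li⁺]^3[PO₄³⁻] = (3s)^3 · s = 27s^4
Ksp = 27 × (2.97×10⁻³)^4 = 2.10×10⁻⁹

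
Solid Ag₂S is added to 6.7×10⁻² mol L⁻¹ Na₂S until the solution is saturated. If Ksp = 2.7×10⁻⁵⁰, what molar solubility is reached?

3.2×10⁻²⁵ M

Ag₂S(s) ⇌ 2 Ag⁺(aq) + S²⁻(aq)
Let s be the solubility of Ag₂S here. The common ion gives [S²⁻] ≈ 6.7×10⁻² mol L⁻¹, and [Ag⁺] = 2s.
Ksp = [Ag⁺]^2[S²⁻] = (2s)^2(6.7×10⁻²)
(2s)^2 = 2.7×10⁻⁵⁰ / (6.7×10⁻²) = 4.0×10⁻⁴⁹
s = 3.2×10⁻²⁵ mol L⁻¹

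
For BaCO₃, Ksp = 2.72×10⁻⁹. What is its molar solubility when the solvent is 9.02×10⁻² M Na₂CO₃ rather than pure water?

3.02×10⁻⁸ M

BaCO₃(s) ⇌ Ba²⁺(aq) + CO₃²⁻(aq)
CO₃²⁻ is already present at 9.02×10⁻² M. If s mol/L of BaCO₃ dissolves, [Ba²⁺] = s while [CO₃²⁻] ≈ 9.02×10⁻² M.
Ksp = [Ba²⁺][CO₃²⁻] = s(9.02×10⁻²)
s = 2.72×10⁻⁹ / (9.02×10⁻²) = 3.02×10⁻⁸
s = 3.02×10⁻⁸ M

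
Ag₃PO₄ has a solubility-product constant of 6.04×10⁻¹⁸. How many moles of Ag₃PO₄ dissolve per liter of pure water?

2.17×10⁻⁵ M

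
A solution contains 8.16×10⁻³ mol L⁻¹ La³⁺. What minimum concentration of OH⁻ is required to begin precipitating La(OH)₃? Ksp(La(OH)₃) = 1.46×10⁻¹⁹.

2.62×10⁻⁶ M

Precipitation begins when Q = Ksp.
La(OH)₃(s) ⇌ La³⁺(aq) + 3 OH⁻(aq)
Ksp = [La³⁺][OH⁻]^3 = [OH⁻]^3(8.16×10⁻³)
[OH⁻]^3 = 1.46×10⁻¹⁹ / (8.16×10⁻³) = 1.79×10⁻¹⁷
[OH⁻] = 2.62×10⁻⁶ mol L⁻¹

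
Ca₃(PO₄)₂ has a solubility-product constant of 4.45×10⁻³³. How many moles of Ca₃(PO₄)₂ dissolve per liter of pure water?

1.33×10⁻⁷ M

Ca₃(PO₄)₂(s) ⇌ 3 Ca²⁺(aq) + 2 PO₄³⁻(aq)
If s mol/L of Ca₃(PO₄)₂ dissolves, [Ca²⁺] = 3s and [PO₄³⁻] = 2s.
Ksp = [Ca²⁺]^3[PO₄³⁻]^2 = (3s)^3 · (2s)^2 = 108s^5
108s^5 = 4.45×10⁻³³  ⇒  s^5 = 4.12×10⁻³⁵
s = 1.33×10⁻⁷ mol/L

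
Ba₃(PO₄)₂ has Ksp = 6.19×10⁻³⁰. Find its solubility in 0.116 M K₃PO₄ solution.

Ba₃(PO₄)₂(s) ⇌ 3 Ba²⁺(aq) + 2 PO₄³⁻(aq)
With PO₄³⁻ already at 0.116 M and s small, take [PO₄³⁻] ≈ 0.116 M and [Ba²⁺] = 3s.
Ksp = [Ba²⁺]^3[PO₄³⁻]^2 = (3s)^3(0.116)^2
(3s)^3 = 6.19×10⁻³⁰ / (0.116)^2 = 4.60×10⁻²⁸
s = 2.57×10⁻¹⁰ M

2.57×10⁻¹⁰ M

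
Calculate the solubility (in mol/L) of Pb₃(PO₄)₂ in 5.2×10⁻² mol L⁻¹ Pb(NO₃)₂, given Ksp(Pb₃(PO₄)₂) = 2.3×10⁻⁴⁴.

6.4×10⁻²¹ M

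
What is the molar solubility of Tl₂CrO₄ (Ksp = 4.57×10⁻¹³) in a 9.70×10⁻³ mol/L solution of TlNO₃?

Tl₂CrO₄(s) ⇌ 2 Tl⁺(aq) + CrO₄²⁻(aq)
Let s be the solubility of Tl₂CrO₄ here. The common ion gives [Tl⁺] ≈ 9.70×10⁻³ mol/L, and [CrO₄²⁻] = s.
Ksp = [Tl⁺]^2[CrO₄²⁻] = (9.70×10⁻³)^2s
s = 4.57×10⁻¹³ / (9.70×10⁻³)^2 = 4.86×10⁻⁹
s = 4.86×10⁻⁹ mol/L

4.86×10⁻⁹ M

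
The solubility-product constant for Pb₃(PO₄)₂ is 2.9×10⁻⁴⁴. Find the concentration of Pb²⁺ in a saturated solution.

2.3×10⁻⁹ M

Pb₃(PO₄)₂(s) ⇌ 3 Pb²⁺(aq) + 2 PO₄³⁻(aq)
For each mole of Pb₃(PO₄)₂ that dissolves per liter, [Pb²⁺] = 3s and [PO₄³⁻] = 2s; let s denote this solubility.
Ksp = [Pb²⁺]^3[PO₄³⁻]^2 = (3s)^3 · (2s)^2 = 108s^5 = 2.9×10⁻⁴⁴
s = 7.7×10⁻¹⁰ M
[Pb²⁺] = 3s = 2.3×10⁻⁹ M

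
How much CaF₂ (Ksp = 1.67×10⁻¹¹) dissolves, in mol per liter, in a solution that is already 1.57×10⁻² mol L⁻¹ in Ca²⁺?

1.63×10⁻⁵ M

CaF₂(s) ⇌ Ca²⁺(aq) + 2 F⁻(aq)
Let s be the solubility of CaF₂ here. The common ion gives [Ca²⁺] ≈ 1.57×10⁻² mol L⁻¹, and [F⁻] = 2s.
Ksp = [Ca²⁺][F⁻]^2 = (1.57×10⁻²)(2s)^2
(2s)^2 = 1.67×10⁻¹¹ / (1.57×10⁻²) = 1.06×10⁻⁹
s = 1.63×10⁻⁵ mol L⁻¹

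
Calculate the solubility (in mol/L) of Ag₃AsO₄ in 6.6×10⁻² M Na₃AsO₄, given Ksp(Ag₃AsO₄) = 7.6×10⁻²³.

3.5×10⁻⁸ M

Ag₃AsO₄(s) ⇌ 3 Ag⁺(aq) + AsO₄³⁻(aq)
Let s be the solubility of Ag₃AsO₄ here. The common ion gives [AsO₄³⁻] ≈ 6.6×10⁻² M, and [Ag⁺] = 3s.
Ksp = [Ag⁺]^3[AsO₄³⁻] = (3s)^3(6.6×10⁻²)
(3s)^3 = 7.6×10⁻²³ / (6.6×10⁻²) = 1.2×10⁻²¹
s = 3.5×10⁻⁸ M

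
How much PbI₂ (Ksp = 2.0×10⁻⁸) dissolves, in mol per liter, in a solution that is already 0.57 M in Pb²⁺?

9.4×10⁻⁵ M

PbI₂(s) ⇌ Pb²⁺(aq) + 2 I⁻(aq)
The solution already contains Pb²⁺ at 0.57 M. Let s be the molar solubility of PbI₂.
[Pb²⁺] ≈ 0.57 M (common ion dominates); [I⁻] = 2s.
Ksp = [Pb²⁺][I⁻]^2 = (0.57)(2s)^2
(2s)^2 = 2.0×10⁻⁸ / (0.57) = 3.5×10⁻⁸
s = 9.4×10⁻⁵ M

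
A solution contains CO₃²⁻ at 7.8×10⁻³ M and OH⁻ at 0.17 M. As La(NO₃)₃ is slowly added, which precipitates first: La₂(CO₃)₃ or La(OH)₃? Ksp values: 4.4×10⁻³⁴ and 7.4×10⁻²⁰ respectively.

La(OH)₃

Each salt precipitates once Q = Ksp for that salt.
For La₂(CO₃)₃: [La³⁺] = (Ksp/[CO₃²⁻]^3)^(1/2) = 3.0×10⁻¹⁴ M
For La(OH)₃: [La³⁺] = (Ksp/[OH⁻]^3) = 1.5×10⁻¹⁷ M
Since La(OH)₃ needs less La³⁺ to reach saturation, it precipitates first.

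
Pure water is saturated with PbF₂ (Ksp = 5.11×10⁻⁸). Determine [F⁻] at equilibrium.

4.68×10⁻³ M

PbF₂(s) ⇌ Pb²⁺(aq) + 2 F⁻(aq)
Call the molar solubility s, so that [Pb²⁺] = s and [F⁻] = 2s.
Ksp = [Pb²⁺][F⁻]^2 = s · (2s)^2 = 4s^3 = 5.11×10⁻⁸
s = 2.34×10⁻³ mol L⁻¹
[F⁻] = 2s = 4.68×10⁻³ mol L⁻¹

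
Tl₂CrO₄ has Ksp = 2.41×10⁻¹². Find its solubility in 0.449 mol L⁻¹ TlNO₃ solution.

Tl₂CrO₄(s) ⇌ 2 Tl⁺(aq) + CrO₄²⁻(aq)
Tl⁺ is already present at 0.449 mol L⁻¹. If s mol/L of Tl₂CrO₄ dissolves, [CrO₄²⁻] = s while [Tl⁺] ≈ 0.449 mol L⁻¹.
Ksp = [Tl⁺]^2[CrO₄²⁻] = (0.449)^2s
s = 2.41×10⁻¹² / (0.449)^2 = 1.20×10⁻¹¹
s = 1.20×10⁻¹¹ mol L⁻¹

1.20×10⁻¹¹ M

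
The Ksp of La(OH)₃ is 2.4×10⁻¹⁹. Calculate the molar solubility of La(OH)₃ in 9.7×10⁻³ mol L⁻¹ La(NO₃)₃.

9.7×10⁻⁷ M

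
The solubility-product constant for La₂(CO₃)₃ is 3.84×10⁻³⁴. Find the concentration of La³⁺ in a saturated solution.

1.63×10⁻⁷ M

La₂(CO₃)₃(s) ⇌ 2 La³⁺(aq) + 3 CO₃²⁻(aq)
With molar solubility s: [La³⁺] = 2s, [CO₃²⁻] = 3s.
Ksp = [La³⁺]^2[CO₃²⁻]^3 = (2s)^2 · (3s)^3 = 108s^5 = 3.84×10⁻³⁴
s = 8.13×10⁻⁸ mol/L
[La³⁺] = 2s = 1.63×10⁻⁷ mol/L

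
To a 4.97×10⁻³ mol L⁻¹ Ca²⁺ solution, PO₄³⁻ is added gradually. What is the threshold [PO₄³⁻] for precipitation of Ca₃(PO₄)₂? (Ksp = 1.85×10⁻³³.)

A salt starts to precipitate once the ion product Q reaches its Ksp.
Ca₃(PO₄)₂(s) ⇌ 3 Ca²⁺(aq) + 2 PO₄³⁻(aq)
Ksp = [Ca²⁺]^3[PO₄³⁻]^2 = [PO₄³⁻]^2(4.97×10⁻³)^3
[PO₄³⁻]^2 = 1.85×10⁻³³ / (4.97×10⁻³)^3 = 1.51×10⁻²⁶
[PO₄³⁻] = 1.23×10⁻¹³ mol L⁻¹

1.23×10⁻¹³ M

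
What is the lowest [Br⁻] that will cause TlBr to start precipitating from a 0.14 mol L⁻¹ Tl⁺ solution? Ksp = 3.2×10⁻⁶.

2.3×10⁻⁵ M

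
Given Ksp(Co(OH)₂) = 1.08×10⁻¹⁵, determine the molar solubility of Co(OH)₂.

6.46×10⁻⁶ M

Co(OH)₂(s) ⇌ Co²⁺(aq) + 2 OH⁻(aq)
Call the molar solubility s, so that [Co²⁺] = s and [OH⁻] = 2s.
Ksp = [Co²⁺][OH⁻]^2 = s · (2s)^2 = 4s^3
4s^3 = 1.08×10⁻¹⁵  ⇒  s^3 = 2.70×10⁻¹⁶
s = (2.70×10⁻¹⁶)^(1/3) = 6.46×10⁻⁶ M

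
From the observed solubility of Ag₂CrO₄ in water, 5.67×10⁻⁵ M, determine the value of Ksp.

Ksp = 7.29×10⁻¹³

Ag₂CrO₄(s) ⇌ 2 Ag⁺(aq) + CrO₄²⁻(aq)
If s mol/L of Ag₂CrO₄ dissolves, [Ag⁺] = 2s and [CrO₄²⁻] = s.
Ksp = [Ag⁺]^2[CrO₄²⁻] = (2s)^2 · s = 4s^3
Ksp = 4 × (5.67×10⁻⁵)^3 = 7.29×10⁻¹³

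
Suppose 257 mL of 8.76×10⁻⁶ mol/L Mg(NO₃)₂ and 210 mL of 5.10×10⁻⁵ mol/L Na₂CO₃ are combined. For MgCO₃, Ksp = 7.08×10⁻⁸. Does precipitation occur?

After mixing, V = 257 mL + 210 mL = 467 mL.
[Mg²⁺] = (8.76×10⁻⁶)(257)/467 = 4.82×10⁻⁶ mol/L
[CO₃²⁻] = (5.10×10⁻⁵)(210)/467 = 2.29×10⁻⁵ mol/L
Q = [Mg²⁺][CO₃²⁻] = 1.11×10⁻¹⁰
Q = 1.11×10⁻¹⁰ < Ksp = 7.08×10⁻⁸, so the solution is unsaturated and no precipitate forms.

No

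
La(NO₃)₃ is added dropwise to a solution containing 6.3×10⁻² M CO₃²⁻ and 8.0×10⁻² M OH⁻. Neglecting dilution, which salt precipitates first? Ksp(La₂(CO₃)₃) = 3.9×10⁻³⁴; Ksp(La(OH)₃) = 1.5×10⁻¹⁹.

A salt starts to precipitate once the ion product Q reaches its Ksp.
For La₂(CO₃)₃: [La³⁺] = (Ksp/[CO₃²⁻]^3)^(1/2) = 1.2×10⁻¹⁵ M
For La(OH)₃: [La³⁺] = (Ksp/[OH⁻]^3) = 2.9×10⁻¹⁶ M
Since La(OH)₃ needs less La³⁺ to reach saturation, it precipitates first.

La(OH)₃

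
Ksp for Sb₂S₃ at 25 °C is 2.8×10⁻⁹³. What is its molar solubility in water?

Sb₂S₃(s) ⇌ 2 Sb³⁺(aq) + 3 S²⁻(aq)
With molar solubility s: [Sb³⁺] = 2s, [S²⁻] = 3s.
Ksp = [Sb³⁺]^2[S²⁻]^3 = (2s)^2 · (3s)^3 = 108s^5
108s^5 = 2.8×10⁻⁹³  ⇒  s^5 = 2.6×10⁻⁹⁵
Taking the 5th root, s = 1.2×10⁻¹⁹ mol/L.

1.2×10⁻¹⁹ M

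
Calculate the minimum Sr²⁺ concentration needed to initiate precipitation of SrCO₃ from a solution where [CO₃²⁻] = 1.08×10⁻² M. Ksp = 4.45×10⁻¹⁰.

The threshold for precipitation is Q = Ksp.
SrCO₃(s) ⇌ Sr²⁺(aq) + CO₃²⁻(aq)
Ksp = [Sr²⁺][CO₃²⁻] = [Sr²⁺](1.08×10⁻²)
[Sr²⁺] = 4.45×10⁻¹⁰ / (1.08×10⁻²) = 4.12×10⁻⁸
[Sr²⁺] = 4.12×10⁻⁸ M

4.12×10⁻⁸ M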